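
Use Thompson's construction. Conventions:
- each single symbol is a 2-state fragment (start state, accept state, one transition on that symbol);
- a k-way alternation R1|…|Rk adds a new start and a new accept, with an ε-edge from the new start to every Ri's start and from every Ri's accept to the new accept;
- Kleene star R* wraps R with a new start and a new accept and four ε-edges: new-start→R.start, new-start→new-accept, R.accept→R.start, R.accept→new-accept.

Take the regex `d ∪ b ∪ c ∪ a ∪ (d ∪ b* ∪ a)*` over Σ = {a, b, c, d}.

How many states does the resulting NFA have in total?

22

Bottom-up over the parse tree:
Each of the 7 symbol leaves contributes a 2-state fragment.
  b* : 4 states
  d ∪ b* ∪ a : 10 states
  (d ∪ b* ∪ a)* : 12 states
  d ∪ b ∪ c ∪ a ∪ (d ∪ b* ∪ a)* : 22 states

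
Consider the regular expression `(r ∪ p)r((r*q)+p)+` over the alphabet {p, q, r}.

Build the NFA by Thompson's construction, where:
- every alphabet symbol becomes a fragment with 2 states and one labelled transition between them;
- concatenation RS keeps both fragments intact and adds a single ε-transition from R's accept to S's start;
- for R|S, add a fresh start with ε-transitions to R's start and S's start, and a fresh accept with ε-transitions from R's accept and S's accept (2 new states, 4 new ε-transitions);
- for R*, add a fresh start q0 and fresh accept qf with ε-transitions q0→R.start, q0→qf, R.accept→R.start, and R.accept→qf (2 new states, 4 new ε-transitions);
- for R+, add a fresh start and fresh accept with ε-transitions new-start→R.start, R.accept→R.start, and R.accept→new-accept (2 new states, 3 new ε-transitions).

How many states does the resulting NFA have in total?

20

Bottom-up over the parse tree:
Each of the 6 symbol leaves contributes a 2-state fragment.
  r ∪ p = 6 states
  r* = 4 states
  r*q = 6 states
  (r*q)+ = 8 states
  (r*q)+p = 10 states
  ((r*q)+p)+ = 12 states
  (r ∪ p)r((r*q)+p)+ = 20 states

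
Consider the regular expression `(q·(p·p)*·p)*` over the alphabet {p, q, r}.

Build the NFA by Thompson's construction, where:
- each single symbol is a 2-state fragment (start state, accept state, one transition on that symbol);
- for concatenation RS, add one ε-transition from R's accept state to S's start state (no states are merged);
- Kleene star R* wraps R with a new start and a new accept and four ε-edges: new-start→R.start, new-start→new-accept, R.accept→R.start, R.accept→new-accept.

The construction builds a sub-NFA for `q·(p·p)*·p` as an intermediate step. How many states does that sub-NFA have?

Fragment for `q·(p·p)*·p`:
Each of the 4 symbol leaves contributes a 2-state fragment.
  p·p = 4 states
  (p·p)* = 6 states
  q·(p·p)*·p = 10 states

10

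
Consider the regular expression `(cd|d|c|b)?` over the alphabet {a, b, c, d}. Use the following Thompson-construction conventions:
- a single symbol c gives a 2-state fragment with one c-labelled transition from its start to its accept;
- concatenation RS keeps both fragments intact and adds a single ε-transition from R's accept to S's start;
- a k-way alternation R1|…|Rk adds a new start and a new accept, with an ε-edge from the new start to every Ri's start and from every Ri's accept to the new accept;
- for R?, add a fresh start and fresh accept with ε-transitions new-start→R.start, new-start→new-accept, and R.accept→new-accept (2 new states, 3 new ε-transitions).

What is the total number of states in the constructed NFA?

Per subexpression:
Each of the 5 symbol leaves contributes a 2-state fragment.
  cd → 4 states
  cd|d|c|b → 12 states
  (cd|d|c|b)? → 14 states

14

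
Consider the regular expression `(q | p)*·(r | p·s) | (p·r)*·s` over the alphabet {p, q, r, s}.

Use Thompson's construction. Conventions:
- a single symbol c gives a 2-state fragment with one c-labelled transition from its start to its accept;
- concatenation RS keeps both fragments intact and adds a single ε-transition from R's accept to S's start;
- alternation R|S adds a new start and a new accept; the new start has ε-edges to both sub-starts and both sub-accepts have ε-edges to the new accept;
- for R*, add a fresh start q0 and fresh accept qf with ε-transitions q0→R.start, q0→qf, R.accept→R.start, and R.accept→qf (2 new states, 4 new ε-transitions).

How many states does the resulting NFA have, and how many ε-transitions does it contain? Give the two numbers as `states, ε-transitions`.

26, 24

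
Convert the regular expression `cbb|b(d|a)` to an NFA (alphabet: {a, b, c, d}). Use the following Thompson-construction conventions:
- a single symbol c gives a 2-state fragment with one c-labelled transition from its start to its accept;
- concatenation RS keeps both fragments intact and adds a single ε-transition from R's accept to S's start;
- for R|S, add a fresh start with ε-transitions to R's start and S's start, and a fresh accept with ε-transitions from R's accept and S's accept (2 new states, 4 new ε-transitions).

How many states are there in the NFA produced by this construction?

By structural recursion:
Each of the 6 symbol leaves contributes a 2-state fragment.
  cbb = 6 states
  d|a = 6 states
  b(d|a) = 8 states
  cbb|b(d|a) = 16 states

16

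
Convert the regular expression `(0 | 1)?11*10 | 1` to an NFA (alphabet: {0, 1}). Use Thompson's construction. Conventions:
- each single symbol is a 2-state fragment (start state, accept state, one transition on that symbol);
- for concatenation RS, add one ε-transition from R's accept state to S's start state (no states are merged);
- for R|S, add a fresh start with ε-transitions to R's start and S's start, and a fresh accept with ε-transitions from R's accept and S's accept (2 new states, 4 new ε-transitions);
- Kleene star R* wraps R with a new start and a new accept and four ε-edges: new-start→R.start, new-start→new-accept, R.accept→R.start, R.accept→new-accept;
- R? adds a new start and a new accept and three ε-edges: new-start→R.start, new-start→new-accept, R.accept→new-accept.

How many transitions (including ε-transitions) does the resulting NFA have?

26

Building bottom-up:
Each of the 7 symbol leaves contributes 1 transition (1 symbol, 0 ε).
  0 | 1 → 6 transitions (2 symbol, 4 ε)
  (0 | 1)? → 9 transitions (2 symbol, 7 ε)
  1* → 5 transitions (1 symbol, 4 ε)
  (0 | 1)?11*10 → 21 transitions (6 symbol, 15 ε)
  (0 | 1)?11*10 | 1 → 26 transitions (7 symbol, 19 ε)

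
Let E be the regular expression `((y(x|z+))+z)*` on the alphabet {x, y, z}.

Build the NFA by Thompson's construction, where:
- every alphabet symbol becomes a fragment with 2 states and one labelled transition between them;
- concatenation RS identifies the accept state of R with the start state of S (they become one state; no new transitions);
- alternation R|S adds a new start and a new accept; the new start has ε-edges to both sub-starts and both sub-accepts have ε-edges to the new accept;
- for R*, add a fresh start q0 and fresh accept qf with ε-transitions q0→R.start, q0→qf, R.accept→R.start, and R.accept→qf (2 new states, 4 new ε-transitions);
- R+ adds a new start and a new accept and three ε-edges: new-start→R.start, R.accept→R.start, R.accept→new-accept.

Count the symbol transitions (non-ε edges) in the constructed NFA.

Per subexpression:
Each of the 4 symbol leaves contributes exactly 1 symbol transition.
  z+ = 1 symbol transition
  x|z+ = 2 symbol transitions
  y(x|z+) = 3 symbol transitions
  (y(x|z+))+ = 3 symbol transitions
  (y(x|z+))+z = 4 symbol transitions
  ((y(x|z+))+z)* = 4 symbol transitions

4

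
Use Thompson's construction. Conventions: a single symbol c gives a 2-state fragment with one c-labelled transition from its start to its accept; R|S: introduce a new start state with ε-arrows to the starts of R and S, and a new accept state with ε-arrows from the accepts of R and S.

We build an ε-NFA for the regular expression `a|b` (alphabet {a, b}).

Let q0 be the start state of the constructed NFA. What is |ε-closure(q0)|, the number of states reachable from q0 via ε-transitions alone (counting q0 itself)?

3

Compute the ε-closure size of each fragment's start state recursively; a symbol fragment's start has no outgoing ε-edge, so its closure is just itself (size 1).
  a|b → new start ε-reaches every alternative's start; none of them accept ε, so the new accept is not reached: |ε-closure| = 1 + 1 + 1 = 3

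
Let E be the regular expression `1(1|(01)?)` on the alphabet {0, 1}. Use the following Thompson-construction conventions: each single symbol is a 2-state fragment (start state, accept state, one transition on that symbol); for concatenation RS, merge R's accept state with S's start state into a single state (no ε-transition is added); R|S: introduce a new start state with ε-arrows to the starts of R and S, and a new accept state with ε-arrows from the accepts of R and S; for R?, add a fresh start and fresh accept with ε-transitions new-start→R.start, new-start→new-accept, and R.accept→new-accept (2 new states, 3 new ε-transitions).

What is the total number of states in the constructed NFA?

10

By structural recursion:
Each of the 4 symbol leaves contributes a 2-state fragment.
  01 — 3 states
  (01)? — 5 states
  1|(01)? — 9 states
  1(1|(01)?) — 10 states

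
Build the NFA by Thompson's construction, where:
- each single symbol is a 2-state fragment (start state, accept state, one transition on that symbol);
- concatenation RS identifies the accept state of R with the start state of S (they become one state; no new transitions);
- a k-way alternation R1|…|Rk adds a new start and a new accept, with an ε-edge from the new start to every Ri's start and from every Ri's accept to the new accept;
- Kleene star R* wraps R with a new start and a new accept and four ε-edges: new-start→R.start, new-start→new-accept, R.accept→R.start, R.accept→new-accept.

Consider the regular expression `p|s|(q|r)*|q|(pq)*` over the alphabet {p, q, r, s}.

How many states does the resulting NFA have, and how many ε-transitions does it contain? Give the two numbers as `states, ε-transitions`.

By structural recursion:
Each of the 7 symbol leaves contributes 2 states and 0 ε-transitions.
  q|r — 6 states, 4 ε-transitions
  (q|r)* — 8 states, 8 ε-transitions
  pq — 3 states, 0 ε-transitions
  (pq)* — 5 states, 4 ε-transitions
  p|s|(q|r)*|q|(pq)* — 21 states, 22 ε-transitions

21, 22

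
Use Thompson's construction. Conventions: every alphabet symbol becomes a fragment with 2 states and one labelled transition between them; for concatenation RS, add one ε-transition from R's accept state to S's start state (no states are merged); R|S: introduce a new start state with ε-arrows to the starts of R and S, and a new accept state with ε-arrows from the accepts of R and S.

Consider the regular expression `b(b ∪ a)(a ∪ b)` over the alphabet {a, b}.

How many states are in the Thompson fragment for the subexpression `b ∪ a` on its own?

6

Fragment for `b ∪ a`:
Each of the 2 symbol leaves contributes a 2-state fragment.
  b ∪ a — 6 states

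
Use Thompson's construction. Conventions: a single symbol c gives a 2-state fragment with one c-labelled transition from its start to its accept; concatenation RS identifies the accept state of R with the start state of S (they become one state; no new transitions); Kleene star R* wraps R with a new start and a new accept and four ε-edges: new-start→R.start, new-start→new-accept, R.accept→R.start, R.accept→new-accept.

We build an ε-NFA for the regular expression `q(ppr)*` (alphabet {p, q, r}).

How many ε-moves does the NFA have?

Building bottom-up:
Each of the 4 symbol leaves contributes 0 ε-transitions.
  ppr : 0 ε-transitions
  (ppr)* : 4 ε-transitions
  q(ppr)* : 4 ε-transitions

4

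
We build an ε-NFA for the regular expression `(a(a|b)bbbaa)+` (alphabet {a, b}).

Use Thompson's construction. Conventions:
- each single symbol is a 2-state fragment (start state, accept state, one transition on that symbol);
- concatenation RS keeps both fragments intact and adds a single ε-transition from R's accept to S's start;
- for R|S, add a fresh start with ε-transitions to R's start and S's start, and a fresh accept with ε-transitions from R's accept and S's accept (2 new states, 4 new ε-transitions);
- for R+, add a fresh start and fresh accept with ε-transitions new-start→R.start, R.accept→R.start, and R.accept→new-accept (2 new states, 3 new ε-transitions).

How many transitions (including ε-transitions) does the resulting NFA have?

Bottom-up over the parse tree:
Each of the 8 symbol leaves contributes 1 transition (1 symbol, 0 ε).
  a|b : 6 transitions (2 symbol, 4 ε)
  a(a|b)bbbaa : 18 transitions (8 symbol, 10 ε)
  (a(a|b)bbbaa)+ : 21 transitions (8 symbol, 13 ε)

21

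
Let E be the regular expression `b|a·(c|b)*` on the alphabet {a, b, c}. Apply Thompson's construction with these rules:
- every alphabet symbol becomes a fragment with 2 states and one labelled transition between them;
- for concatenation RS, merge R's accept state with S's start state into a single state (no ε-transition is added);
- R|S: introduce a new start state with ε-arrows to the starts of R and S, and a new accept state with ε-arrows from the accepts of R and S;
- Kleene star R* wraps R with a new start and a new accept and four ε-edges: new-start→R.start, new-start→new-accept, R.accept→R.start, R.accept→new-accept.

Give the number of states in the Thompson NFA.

13

Per subexpression:
Each of the 4 symbol leaves contributes a 2-state fragment.
  c|b = 6 states
  (c|b)* = 8 states
  a·(c|b)* = 9 states
  b|a·(c|b)* = 13 states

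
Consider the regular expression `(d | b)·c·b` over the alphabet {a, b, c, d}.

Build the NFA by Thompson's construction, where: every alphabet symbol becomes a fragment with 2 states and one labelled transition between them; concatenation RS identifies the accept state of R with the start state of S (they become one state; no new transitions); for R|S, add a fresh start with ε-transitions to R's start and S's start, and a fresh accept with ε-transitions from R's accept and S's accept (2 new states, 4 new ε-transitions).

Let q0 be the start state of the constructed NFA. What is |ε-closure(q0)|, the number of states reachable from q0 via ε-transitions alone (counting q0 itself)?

Work bottom-up. For each fragment F, track |ε-closure(F.start)| and whether F's accept lies in that closure (i.e. whether F accepts ε). A single-symbol fragment has closure size 1 and does not accept ε.
  d | b — new start ε-reaches every alternative's start; none of them accept ε, so the new accept is not reached: C = 1 + 1 + 1 = 3
  (d | b)·c·b — same as the first factor's closure: C = 3

3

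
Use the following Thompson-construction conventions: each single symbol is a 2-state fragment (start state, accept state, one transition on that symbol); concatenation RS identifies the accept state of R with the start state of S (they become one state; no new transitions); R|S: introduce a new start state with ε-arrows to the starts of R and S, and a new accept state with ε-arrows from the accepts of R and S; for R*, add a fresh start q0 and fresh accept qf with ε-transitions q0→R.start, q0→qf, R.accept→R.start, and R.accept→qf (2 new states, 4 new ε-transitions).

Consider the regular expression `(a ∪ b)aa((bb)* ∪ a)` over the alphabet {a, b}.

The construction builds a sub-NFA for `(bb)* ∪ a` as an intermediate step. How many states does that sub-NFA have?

9

Fragment for `(bb)* ∪ a`:
Each of the 3 symbol leaves contributes a 2-state fragment.
  bb → 3 states
  (bb)* → 5 states
  (bb)* ∪ a → 9 states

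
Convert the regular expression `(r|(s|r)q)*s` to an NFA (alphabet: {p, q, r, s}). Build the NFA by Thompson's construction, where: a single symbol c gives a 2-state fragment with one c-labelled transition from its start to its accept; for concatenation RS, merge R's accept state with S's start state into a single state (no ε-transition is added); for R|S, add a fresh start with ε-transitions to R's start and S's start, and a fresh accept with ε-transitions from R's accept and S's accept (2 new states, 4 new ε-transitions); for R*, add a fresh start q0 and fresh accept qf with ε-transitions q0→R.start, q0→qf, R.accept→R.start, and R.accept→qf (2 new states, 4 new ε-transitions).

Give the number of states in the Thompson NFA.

14

Recursing over subexpressions:
Each of the 5 symbol leaves contributes a 2-state fragment.
  s|r — 6 states
  (s|r)q — 7 states
  r|(s|r)q — 11 states
  (r|(s|r)q)* — 13 states
  (r|(s|r)q)*s — 14 states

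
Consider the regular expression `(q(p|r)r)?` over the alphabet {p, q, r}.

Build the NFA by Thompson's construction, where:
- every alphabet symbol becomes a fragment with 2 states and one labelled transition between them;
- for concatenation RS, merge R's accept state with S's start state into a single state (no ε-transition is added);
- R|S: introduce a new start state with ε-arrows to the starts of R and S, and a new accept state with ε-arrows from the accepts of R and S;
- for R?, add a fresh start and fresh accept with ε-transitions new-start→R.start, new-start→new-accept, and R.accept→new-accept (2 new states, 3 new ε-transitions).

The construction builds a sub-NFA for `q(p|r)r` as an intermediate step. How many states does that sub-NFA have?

Fragment for `q(p|r)r`:
Each of the 4 symbol leaves contributes a 2-state fragment.
  p|r → 6 states
  q(p|r)r → 8 states

8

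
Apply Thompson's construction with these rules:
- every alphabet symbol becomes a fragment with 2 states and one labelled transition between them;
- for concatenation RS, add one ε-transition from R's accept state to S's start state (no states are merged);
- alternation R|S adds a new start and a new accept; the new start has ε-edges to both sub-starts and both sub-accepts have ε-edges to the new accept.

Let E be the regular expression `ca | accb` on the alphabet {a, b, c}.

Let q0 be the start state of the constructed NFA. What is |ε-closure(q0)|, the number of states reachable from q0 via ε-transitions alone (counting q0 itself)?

Work bottom-up. For each fragment F, track |ε-closure(F.start)| and whether F's accept lies in that closure (i.e. whether F accepts ε). A single-symbol fragment has closure size 1 and does not accept ε.
  ca — same as the first factor's closure: |closure| = 1
  accb — |closure| equals the left operand's closure size = 1 (its accept is not ε-reachable, so the closure stops there)
  ca | accb — |closure| = 1 + 1 + 1 = 3 (the new accept is not ε-reachable since no branch accepts ε)

3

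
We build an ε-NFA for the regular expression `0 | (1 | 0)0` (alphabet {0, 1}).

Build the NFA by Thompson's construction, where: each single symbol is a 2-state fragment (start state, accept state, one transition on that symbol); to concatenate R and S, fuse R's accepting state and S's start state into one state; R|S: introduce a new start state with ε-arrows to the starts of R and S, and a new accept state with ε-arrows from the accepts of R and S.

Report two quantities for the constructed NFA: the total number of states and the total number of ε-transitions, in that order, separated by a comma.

Recursing over subexpressions:
Each of the 4 symbol leaves contributes 2 states and 0 ε-transitions.
  1 | 0 : 6 states, 4 ε-transitions
  (1 | 0)0 : 7 states, 4 ε-transitions
  0 | (1 | 0)0 : 11 states, 8 ε-transitions

11, 8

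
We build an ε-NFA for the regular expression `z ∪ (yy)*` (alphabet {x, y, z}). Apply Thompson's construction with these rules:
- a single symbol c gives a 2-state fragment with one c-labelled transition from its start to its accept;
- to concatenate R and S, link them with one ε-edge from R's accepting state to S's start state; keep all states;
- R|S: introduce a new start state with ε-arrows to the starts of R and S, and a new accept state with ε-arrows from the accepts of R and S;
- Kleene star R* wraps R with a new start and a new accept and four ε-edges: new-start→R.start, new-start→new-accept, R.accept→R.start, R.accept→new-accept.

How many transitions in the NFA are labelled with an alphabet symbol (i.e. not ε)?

3

Building bottom-up:
Each of the 3 symbol leaves contributes exactly 1 symbol transition.
  yy : 2 symbol transitions
  (yy)* : 2 symbol transitions
  z ∪ (yy)* : 3 symbol transitions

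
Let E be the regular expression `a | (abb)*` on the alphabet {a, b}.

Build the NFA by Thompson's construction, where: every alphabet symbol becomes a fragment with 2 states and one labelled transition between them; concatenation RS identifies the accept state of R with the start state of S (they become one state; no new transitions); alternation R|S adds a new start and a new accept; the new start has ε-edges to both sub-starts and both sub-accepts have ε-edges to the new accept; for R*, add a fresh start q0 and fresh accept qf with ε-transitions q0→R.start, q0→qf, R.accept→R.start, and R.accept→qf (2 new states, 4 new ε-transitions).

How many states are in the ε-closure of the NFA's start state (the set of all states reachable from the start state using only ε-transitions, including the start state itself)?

6

Let C(F) = |ε-closure(F.start)| within fragment F, and note whether F accepts ε. Symbol fragments have C = 1 and do not accept ε. Then:
  abb — same as the first factor's closure: |closure| = 1
  (abb)* — new start has ε-edges to the inner start and to the new accept, so |closure| = 2 + 1 = 3
  a | (abb)* — |closure| = 1 (new start) + (1 + 3) + 1 (new accept, since some branch ε-reaches its own accept) = 6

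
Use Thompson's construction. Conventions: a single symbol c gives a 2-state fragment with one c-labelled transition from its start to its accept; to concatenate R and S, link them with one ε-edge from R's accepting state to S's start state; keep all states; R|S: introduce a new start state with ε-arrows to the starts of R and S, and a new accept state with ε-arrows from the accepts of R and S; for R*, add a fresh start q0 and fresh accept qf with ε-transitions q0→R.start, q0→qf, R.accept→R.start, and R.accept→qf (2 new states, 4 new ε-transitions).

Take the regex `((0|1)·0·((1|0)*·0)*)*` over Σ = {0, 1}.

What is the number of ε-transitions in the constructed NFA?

Recursing over subexpressions:
Each of the 6 symbol leaves contributes 0 ε-transitions.
  0|1 — 4 ε-transitions
  1|0 — 4 ε-transitions
  (1|0)* — 8 ε-transitions
  (1|0)*·0 — 9 ε-transitions
  ((1|0)*·0)* — 13 ε-transitions
  (0|1)·0·((1|0)*·0)* — 19 ε-transitions
  ((0|1)·0·((1|0)*·0)*)* — 23 ε-transitions

23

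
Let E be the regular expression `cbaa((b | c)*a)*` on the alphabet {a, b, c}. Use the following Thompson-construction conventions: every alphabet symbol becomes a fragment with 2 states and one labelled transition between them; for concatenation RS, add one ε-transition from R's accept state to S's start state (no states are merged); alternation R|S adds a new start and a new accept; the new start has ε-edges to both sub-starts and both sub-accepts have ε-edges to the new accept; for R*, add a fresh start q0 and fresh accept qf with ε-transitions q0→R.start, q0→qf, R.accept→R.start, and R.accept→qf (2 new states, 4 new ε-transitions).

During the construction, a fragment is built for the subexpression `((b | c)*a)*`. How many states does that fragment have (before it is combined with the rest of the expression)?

12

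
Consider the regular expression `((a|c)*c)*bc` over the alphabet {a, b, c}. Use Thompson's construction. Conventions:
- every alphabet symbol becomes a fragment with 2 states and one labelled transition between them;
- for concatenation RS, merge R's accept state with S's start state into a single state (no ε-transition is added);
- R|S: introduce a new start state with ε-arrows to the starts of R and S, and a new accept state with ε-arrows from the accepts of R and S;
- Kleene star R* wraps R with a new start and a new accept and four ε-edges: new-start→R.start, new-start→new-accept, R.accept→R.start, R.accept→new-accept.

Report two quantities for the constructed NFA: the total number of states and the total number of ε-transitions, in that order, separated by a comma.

By structural recursion:
Each of the 5 symbol leaves contributes 2 states and 0 ε-transitions.
  a|c — 6 states, 4 ε-transitions
  (a|c)* — 8 states, 8 ε-transitions
  (a|c)*c — 9 states, 8 ε-transitions
  ((a|c)*c)* — 11 states, 12 ε-transitions
  ((a|c)*c)*bc — 13 states, 12 ε-transitions

13, 12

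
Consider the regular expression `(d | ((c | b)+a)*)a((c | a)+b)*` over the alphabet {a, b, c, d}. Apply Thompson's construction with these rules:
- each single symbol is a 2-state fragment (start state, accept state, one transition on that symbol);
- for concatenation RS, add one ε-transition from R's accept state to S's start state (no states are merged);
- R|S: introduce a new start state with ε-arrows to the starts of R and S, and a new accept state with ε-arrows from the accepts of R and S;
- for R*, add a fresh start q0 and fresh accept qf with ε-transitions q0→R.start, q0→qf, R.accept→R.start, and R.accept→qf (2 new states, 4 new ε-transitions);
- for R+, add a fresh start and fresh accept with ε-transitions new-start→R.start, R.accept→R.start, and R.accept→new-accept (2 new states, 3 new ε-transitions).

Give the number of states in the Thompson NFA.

Building bottom-up:
Each of the 8 symbol leaves contributes a 2-state fragment.
  c | b — 6 states
  (c | b)+ — 8 states
  (c | b)+a — 10 states
  ((c | b)+a)* — 12 states
  d | ((c | b)+a)* — 16 states
  c | a — 6 states
  (c | a)+ — 8 states
  (c | a)+b — 10 states
  ((c | a)+b)* — 12 states
  (d | ((c | b)+a)*)a((c | a)+b)* — 30 states

30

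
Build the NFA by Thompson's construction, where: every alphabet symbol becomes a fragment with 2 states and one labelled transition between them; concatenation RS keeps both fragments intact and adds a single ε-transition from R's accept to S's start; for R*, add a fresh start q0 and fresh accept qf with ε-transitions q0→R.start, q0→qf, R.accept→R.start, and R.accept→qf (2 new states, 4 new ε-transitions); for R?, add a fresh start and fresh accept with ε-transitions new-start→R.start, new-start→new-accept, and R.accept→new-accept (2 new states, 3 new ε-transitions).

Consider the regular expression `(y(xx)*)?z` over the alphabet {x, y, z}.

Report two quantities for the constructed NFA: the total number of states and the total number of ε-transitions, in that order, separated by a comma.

Per subexpression:
Each of the 4 symbol leaves contributes 2 states and 0 ε-transitions.
  xx = 4 states, 1 ε-transition
  (xx)* = 6 states, 5 ε-transitions
  y(xx)* = 8 states, 6 ε-transitions
  (y(xx)*)? = 10 states, 9 ε-transitions
  (y(xx)*)?z = 12 states, 10 ε-transitions

12, 10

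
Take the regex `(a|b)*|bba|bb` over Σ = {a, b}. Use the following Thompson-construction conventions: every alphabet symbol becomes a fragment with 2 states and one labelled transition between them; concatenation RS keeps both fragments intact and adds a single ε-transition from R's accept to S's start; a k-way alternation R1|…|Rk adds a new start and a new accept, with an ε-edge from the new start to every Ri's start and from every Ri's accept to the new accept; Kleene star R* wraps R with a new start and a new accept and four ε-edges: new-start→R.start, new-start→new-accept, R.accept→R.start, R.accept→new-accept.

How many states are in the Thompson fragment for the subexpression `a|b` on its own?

Fragment for `a|b`:
Each of the 2 symbol leaves contributes a 2-state fragment.
  a|b — 6 states

6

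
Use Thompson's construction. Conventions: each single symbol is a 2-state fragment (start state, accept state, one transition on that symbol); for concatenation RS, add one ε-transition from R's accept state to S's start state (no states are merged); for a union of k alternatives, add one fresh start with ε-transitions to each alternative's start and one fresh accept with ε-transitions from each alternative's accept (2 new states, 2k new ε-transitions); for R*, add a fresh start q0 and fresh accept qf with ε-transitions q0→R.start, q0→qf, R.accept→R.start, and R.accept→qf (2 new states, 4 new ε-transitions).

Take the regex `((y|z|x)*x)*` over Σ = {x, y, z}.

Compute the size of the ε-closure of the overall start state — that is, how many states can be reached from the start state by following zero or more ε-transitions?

Work bottom-up. For each fragment F, track |ε-closure(F.start)| and whether F's accept lies in that closure (i.e. whether F accepts ε). A single-symbol fragment has closure size 1 and does not accept ε.
  y|z|x : C = 1 + 1 + 1 + 1 = 4 (the new accept is not ε-reachable since no branch accepts ε)
  (y|z|x)* : the star's fresh start ε-reaches both the body's start and the fresh accept: C = 2 + 4 = 6
  (y|z|x)*x : the left operand accepts ε, so the closure extends into the next operand (via the concat ε-link); C = 6 + 1 = 7
  ((y|z|x)*x)* : the star's fresh start ε-reaches both the body's start and the fresh accept: C = 2 + 7 = 9

9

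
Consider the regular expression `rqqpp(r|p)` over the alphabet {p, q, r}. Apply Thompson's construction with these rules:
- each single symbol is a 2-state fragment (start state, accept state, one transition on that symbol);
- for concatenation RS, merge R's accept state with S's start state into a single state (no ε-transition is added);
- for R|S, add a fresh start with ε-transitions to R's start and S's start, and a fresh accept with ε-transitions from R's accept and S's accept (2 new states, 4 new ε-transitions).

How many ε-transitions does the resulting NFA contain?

4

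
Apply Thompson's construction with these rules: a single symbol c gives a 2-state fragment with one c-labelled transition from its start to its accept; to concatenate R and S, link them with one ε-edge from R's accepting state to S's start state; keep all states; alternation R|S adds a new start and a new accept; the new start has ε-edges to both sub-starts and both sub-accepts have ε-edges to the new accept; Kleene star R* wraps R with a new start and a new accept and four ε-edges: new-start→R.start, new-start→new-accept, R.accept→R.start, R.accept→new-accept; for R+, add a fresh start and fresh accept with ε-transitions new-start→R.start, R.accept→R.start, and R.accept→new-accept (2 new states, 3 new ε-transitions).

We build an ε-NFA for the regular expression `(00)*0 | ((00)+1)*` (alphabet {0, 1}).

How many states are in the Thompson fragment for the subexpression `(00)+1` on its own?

8

Fragment for `(00)+1`:
Each of the 3 symbol leaves contributes a 2-state fragment.
  00 = 4 states
  (00)+ = 6 states
  (00)+1 = 8 states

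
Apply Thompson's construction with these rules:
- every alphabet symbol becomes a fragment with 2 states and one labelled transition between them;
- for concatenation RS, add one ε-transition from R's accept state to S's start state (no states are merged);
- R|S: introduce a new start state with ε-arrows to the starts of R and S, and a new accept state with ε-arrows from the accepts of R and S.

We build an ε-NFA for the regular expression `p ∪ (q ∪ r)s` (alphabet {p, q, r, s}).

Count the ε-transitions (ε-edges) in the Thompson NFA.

9

Per subexpression:
Each of the 4 symbol leaves contributes 0 ε-transitions.
  q ∪ r → 4 ε-transitions
  (q ∪ r)s → 5 ε-transitions
  p ∪ (q ∪ r)s → 9 ε-transitions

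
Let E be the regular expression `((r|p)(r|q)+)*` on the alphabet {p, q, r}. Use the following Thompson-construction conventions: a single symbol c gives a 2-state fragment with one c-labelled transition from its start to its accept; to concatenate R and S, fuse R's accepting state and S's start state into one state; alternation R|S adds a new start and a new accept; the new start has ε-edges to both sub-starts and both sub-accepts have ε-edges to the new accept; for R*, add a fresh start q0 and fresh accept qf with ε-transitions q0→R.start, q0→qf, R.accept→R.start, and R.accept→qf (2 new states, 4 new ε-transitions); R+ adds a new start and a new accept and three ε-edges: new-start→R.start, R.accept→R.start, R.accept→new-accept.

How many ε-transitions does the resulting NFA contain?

15

By structural recursion:
Each of the 4 symbol leaves contributes 0 ε-transitions.
  r|p → 4 ε-transitions
  r|q → 4 ε-transitions
  (r|q)+ → 7 ε-transitions
  (r|p)(r|q)+ → 11 ε-transitions
  ((r|p)(r|q)+)* → 15 ε-transitions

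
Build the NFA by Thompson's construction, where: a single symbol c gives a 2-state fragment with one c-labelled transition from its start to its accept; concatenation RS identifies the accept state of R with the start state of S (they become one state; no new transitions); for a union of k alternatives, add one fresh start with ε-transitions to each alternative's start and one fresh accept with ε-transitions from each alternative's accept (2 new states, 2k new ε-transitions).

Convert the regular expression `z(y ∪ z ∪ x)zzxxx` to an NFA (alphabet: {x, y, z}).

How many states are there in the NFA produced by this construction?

14

Recursing over subexpressions:
Each of the 9 symbol leaves contributes a 2-state fragment.
  y ∪ z ∪ x → 8 states
  z(y ∪ z ∪ x)zzxxx → 14 states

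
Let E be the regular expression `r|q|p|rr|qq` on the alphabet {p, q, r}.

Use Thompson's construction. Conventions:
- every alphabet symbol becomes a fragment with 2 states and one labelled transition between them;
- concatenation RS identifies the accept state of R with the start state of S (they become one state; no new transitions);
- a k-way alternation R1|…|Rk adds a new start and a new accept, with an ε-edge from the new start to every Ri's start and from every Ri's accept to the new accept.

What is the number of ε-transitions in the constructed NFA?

Per subexpression:
Each of the 7 symbol leaves contributes 0 ε-transitions.
  rr → 0 ε-transitions
  qq → 0 ε-transitions
  r|q|p|rr|qq → 10 ε-transitions

10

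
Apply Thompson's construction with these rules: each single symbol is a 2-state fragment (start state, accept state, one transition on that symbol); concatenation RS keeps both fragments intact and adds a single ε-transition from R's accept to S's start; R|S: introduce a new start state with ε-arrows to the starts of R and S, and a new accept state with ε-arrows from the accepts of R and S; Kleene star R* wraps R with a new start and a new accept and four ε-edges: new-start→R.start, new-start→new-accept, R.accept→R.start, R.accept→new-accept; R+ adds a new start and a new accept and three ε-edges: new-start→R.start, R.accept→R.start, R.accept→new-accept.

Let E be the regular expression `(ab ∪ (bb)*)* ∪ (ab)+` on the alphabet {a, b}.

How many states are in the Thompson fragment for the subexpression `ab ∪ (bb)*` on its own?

Fragment for `ab ∪ (bb)*`:
Each of the 4 symbol leaves contributes a 2-state fragment.
  ab : 4 states
  bb : 4 states
  (bb)* : 6 states
  ab ∪ (bb)* : 12 states

12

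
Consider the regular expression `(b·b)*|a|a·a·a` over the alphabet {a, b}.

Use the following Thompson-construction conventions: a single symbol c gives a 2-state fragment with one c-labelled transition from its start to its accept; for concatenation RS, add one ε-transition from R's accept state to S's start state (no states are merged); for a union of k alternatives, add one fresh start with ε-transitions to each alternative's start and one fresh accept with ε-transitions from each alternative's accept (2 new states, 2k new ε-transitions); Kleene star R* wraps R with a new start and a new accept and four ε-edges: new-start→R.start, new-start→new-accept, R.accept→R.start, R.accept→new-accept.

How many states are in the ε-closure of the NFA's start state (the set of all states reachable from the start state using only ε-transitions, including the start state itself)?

Compute the ε-closure size of each fragment's start state recursively; a symbol fragment's start has no outgoing ε-edge, so its closure is just itself (size 1).
  b·b — same as the first factor's closure: |closure| = 1
  (b·b)* — |closure| = 1 (new start) + 1 (body) + 1 (new accept) = 3
  a·a·a — |closure| equals the left operand's closure size = 1 (its accept is not ε-reachable, so the closure stops there)
  (b·b)*|a|a·a·a — new start ε-reaches every alternative's start; at least one alternative accepts ε, so the union's new accept is reached too: |closure| = 1 + 3 + 1 + 1 + 1 = 7

7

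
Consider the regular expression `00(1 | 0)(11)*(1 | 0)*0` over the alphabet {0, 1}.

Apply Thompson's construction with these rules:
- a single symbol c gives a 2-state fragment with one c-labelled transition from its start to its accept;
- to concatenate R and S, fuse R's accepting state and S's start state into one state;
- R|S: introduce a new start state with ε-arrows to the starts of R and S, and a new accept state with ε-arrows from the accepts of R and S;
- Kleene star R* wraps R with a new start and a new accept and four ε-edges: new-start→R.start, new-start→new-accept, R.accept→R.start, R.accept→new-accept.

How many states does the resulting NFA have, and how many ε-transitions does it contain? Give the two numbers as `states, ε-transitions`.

20, 16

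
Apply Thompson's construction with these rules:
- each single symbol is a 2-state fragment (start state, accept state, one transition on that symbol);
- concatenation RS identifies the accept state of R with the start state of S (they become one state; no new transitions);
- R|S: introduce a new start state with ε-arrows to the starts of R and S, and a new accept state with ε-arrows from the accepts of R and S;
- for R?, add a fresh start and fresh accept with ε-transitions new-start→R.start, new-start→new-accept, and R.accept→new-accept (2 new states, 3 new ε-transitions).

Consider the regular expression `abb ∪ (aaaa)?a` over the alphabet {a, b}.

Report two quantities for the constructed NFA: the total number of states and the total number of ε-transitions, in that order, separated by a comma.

14, 7

Building bottom-up:
Each of the 8 symbol leaves contributes 2 states and 0 ε-transitions.
  abb = 4 states, 0 ε-transitions
  aaaa = 5 states, 0 ε-transitions
  (aaaa)? = 7 states, 3 ε-transitions
  (aaaa)?a = 8 states, 3 ε-transitions
  abb ∪ (aaaa)?a = 14 states, 7 ε-transitions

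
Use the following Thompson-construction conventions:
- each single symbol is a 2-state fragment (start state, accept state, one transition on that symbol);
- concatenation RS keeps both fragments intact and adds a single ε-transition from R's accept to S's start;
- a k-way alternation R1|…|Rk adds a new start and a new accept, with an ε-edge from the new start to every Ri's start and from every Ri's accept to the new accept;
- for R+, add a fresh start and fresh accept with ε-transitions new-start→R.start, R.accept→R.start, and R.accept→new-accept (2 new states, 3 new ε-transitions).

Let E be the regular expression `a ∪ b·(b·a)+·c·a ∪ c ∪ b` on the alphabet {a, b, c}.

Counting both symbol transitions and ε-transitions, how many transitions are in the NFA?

23

Bottom-up over the parse tree:
Each of the 8 symbol leaves contributes 1 transition (1 symbol, 0 ε).
  b·a = 3 transitions (2 symbol, 1 ε)
  (b·a)+ = 6 transitions (2 symbol, 4 ε)
  b·(b·a)+·c·a = 12 transitions (5 symbol, 7 ε)
  a ∪ b·(b·a)+·c·a ∪ c ∪ b = 23 transitions (8 symbol, 15 ε)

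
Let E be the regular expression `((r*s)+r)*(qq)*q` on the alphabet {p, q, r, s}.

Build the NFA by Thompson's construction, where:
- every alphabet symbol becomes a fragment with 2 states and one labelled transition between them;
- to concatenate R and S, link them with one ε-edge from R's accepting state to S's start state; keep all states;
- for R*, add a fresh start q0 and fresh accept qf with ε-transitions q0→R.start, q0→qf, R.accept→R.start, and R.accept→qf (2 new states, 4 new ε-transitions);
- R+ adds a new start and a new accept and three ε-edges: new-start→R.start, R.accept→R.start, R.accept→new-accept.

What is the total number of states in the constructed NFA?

20

Bottom-up over the parse tree:
Each of the 6 symbol leaves contributes a 2-state fragment.
  r* : 4 states
  r*s : 6 states
  (r*s)+ : 8 states
  (r*s)+r : 10 states
  ((r*s)+r)* : 12 states
  qq : 4 states
  (qq)* : 6 states
  ((r*s)+r)*(qq)*q : 20 states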